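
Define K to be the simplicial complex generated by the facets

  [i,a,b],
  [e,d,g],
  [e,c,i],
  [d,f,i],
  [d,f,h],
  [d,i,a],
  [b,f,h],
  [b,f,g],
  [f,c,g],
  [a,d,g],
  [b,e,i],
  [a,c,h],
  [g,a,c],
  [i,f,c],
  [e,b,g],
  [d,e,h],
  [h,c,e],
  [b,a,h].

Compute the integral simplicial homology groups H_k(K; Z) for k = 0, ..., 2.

Fix the vertex order a < b < c < d < e < f < g < h < i and write every simplex with vertices in increasing order. Then dim K = 2 and the simplices of K are:

  0-simplices (9): a, b, c, d, e, f, g, h, i
  1-simplices (27): ab, ac, ad, ag, ah, ai, be, bf, bg, bh, bi, ce, cf, cg, ch, ci, de, df, dg, dh, di, eg, eh, ei, fg, fh, fi
  2-simplices (18): abh, abi, acg, ach, adg, adi, beg, bei, bfg, bfh, ceh, cei, cfg, cfi, deg, deh, dfh, dfi

so the chain groups are C_0 ≅ Z^9, C_1 ≅ Z^27, C_2 ≅ Z^18.

The boundary map ∂_1: C_1 → C_0 sends each edge [p,q] (with p < q) to q − p. For instance
  ∂di = i − d.
The resulting 9×27 matrix has rank 8, and its Smith normal form has invariant factors (1,1,1,1,1,1,1,1).

Boundary ∂_2: C_2 → C_1 maps a triangle to the signed sum of its edges. For instance
  ∂abi = bi − ai + ab,
  ∂abh = bh − ah + ab.
As a 27×18 matrix over Z this has rank 17, with invariant factors (1,1,1,1,1,1,1,1,1,1,1,1,1,1,1,1,1).

Computing H_k = (kernel of ∂_k) / (image of ∂_{k+1}):

  H_0: rank C_0 − rank ∂_1 = 9 − 8 = 1, and the invariant factors of ∂_1 are all 1, so H_0 = Z.
  H_1: rank ker ∂_1 − rank ∂_2 = (27 − 8) − 17 = 2, and the invariant factors of ∂_2 are all 1, so H_1 = Z^2.
  H_2: rank ker ∂_2 − rank ∂_3 = (18 − 17) − 0 = 1, and there is no ∂_3, so H_2 = Z.

H_0 = Z,  H_1 = Z^2,  H_2 = Z.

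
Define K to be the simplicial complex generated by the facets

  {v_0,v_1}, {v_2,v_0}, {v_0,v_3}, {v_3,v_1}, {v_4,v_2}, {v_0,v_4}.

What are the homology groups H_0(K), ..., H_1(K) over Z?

H_0 ≅ Z,  H_1 ≅ Z^2.

We work with the vertex ordering v_0 < v_1 < v_2 < v_3 < v_4. The simplices of K, each written with vertices in increasing order, are:

  0-simplices (5): [v_0], [v_1], [v_2], [v_3], [v_4]
  1-simplices (6): [v_0,v_1], [v_0,v_2], [v_0,v_3], [v_0,v_4], [v_1,v_3], [v_2,v_4]

so the chain groups are C_0 ≅ Z^5, C_1 ≅ Z^6.

The boundary map ∂_1: C_1 → C_0 sends each edge [p,q] (with p < q) to q − p. For instance
  ∂[v_0,v_3] = [v_3] − [v_0].
The 5×6 boundary matrix has rank 4 and Smith normal form diag(1,1,1,1).

From H_k ≅ ker(∂_k) / im(∂_{k+1}) we obtain:

  H_0: rank C_0 − rank ∂_1 = 5 − 4 = 1, and the invariant factors of ∂_1 are all 1, so H_0 = Z.
  H_1: rank ker ∂_1 − rank ∂_2 = (6 − 4) − 0 = 2, and there is no ∂_2, so H_1 = Z^2.

(K is a triangulation of a wedge of 2 circles.)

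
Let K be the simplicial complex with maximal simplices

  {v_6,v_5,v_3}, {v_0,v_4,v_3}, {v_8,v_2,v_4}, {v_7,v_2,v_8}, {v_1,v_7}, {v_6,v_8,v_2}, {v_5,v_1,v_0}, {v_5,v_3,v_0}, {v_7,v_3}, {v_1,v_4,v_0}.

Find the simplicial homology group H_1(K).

Fix the vertex order v_0 < v_1 < v_2 < v_3 < v_4 < v_5 < v_6 < v_7 < v_8 and write every simplex with vertices in increasing order. Then dim K = 2 and the simplices of K are:

  0-simplices (9): [v_0], [v_1], [v_2], [v_3], [v_4], [v_5], [v_6], [v_7], [v_8]
  1-simplices (19): (19 of them)
  2-simplices (8): [v_0,v_1,v_4], [v_0,v_1,v_5], [v_0,v_3,v_4], [v_0,v_3,v_5], [v_2,v_4,v_8], [v_2,v_6,v_8], [v_2,v_7,v_8], [v_3,v_5,v_6]

Hence C_0 ≅ Z^9, C_1 ≅ Z^19, C_2 ≅ Z^8.

The boundary map ∂_1: C_1 → C_0 sends each edge [p,q] (with p < q) to q − p. For instance
  ∂[v_1,v_4] = [v_4] − [v_1].
The 9×19 boundary matrix has rank 8 and Smith normal form diag(1,1,1,1,1,1,1,1).

The boundary map ∂_2: C_2 → C_1 sends each 2-simplex [p,q,r] to [q,r] − [p,r] + [p,q]. For instance
  ∂[v_2,v_6,v_8] = [v_6,v_8] − [v_2,v_8] + [v_2,v_6],
  ∂[v_0,v_1,v_4] = [v_1,v_4] − [v_0,v_4] + [v_0,v_1].
This gives a 19×8 integer matrix of rank 8; reducing to Smith normal form yields diagonal entries (1,1,1,1,1,1,1,1).

Reading off H_k = ker ∂_k / im ∂_{k+1}:

  H_1: rank ker ∂_1 − rank ∂_2 = (19 − 8) − 8 = 3, and the invariant factors of ∂_2 are all 1, so H_1 ≅ Z^3.

H_1 = Z^3.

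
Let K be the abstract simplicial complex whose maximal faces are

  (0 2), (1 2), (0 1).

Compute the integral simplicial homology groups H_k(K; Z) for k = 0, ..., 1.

Order the vertices as 0 < 1 < 2. Listing each simplex with vertices in this order, K has dimension 1 with simplices:

  0-simplices (3): [0], [1], [2]
  1-simplices (3): [0,1], [0,2], [1,2]

Hence C_0 ≅ Z^3, C_1 ≅ Z^3.

Boundary ∂_1: C_1 → C_0 sends each edge [p,q] (with p < q) to q − p. For instance
  ∂[1,2] = [2] − [1].
The 3×3 boundary matrix has rank 2 and Smith normal form diag(1,1).

Reading off H_k = ker ∂_k / im ∂_{k+1}:

  H_0: rank C_0 − rank ∂_1 = 3 − 2 = 1, and the invariant factors of ∂_1 are all 1, so H_0 ≅ Z.
  H_1: rank ker ∂_1 − rank ∂_2 = (3 − 2) − 0 = 1, and there is no ∂_2, so H_1 ≅ Z.

H_0 = Z,  H_1 = Z.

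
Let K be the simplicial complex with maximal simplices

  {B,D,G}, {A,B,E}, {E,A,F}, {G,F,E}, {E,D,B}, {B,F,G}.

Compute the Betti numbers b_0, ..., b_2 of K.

b_0 = 1, b_1 = 1, b_2 = 0.

Order the vertices as A < B < D < E < F < G. Listing each simplex with vertices in this order, K has dimension 2 with simplices:

  0-simplices (6): A, B, D, E, F, G
  1-simplices (12): AB, AE, AF, BD, BE, BF, BG, DE, DG, EF, EG, FG
  2-simplices (6): ABE, AEF, BDE, BDG, BFG, EFG

so the chain groups are C_0 ≅ Z^6, C_1 ≅ Z^12, C_2 ≅ Z^6.

Boundary ∂_1: C_1 → C_0 maps an edge to its endpoints' difference, ∂[p,q] = q − p. For instance
  ∂EG = G − E.
The resulting 6×12 matrix has rank 5, and its Smith normal form has invariant factors (1,1,1,1,1).

The boundary map ∂_2: C_2 → C_1 sends each 2-simplex [p,q,r] to [q,r] − [p,r] + [p,q]. For instance
  ∂BDE = DE − BE + BD,
  ∂ABE = BE − AE + AB.
As a 12×6 matrix over Z this has rank 6, with invariant factors (1,1,1,1,1,1).

Reading off H_k = ker ∂_k / im ∂_{k+1}:

  H_0: rank C_0 − rank ∂_1 = 6 − 5 = 1, and the invariant factors of ∂_1 are all 1, so H_0 = Z.
  H_1: rank ker ∂_1 − rank ∂_2 = (12 − 5) − 6 = 1, and the invariant factors of ∂_2 are all 1, so H_1 = Z.
  H_2: rank ker ∂_2 − rank ∂_3 = (6 − 6) − 0 = 0, and there is no ∂_3, so H_2 = 0.

Hence the Betti numbers are b_0 = 1, b_1 = 1, b_2 = 0.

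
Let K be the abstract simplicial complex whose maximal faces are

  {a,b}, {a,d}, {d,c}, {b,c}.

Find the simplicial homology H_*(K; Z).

Order the vertices as a < b < c < d. Listing each simplex with vertices in this order, K has dimension 1 with simplices:

  0-simplices (4): a, b, c, d
  1-simplices (4): ab, ad, bc, cd

giving chain groups C_0 ≅ Z^4, C_1 ≅ Z^4.

The boundary map ∂_1: C_1 → C_0 is given by ∂[p,q] = [q] − [p].
This gives a 4×4 integer matrix of rank 3; reducing to Smith normal form yields diagonal entries (1,1,1).

From H_k ≅ ker(∂_k) / im(∂_{k+1}) we obtain:

  H_0: rank C_0 − rank ∂_1 = 4 − 3 = 1, and the invariant factors of ∂_1 are all 1, so H_0 = Z.
  H_1: rank ker ∂_1 − rank ∂_2 = (4 − 3) − 0 = 1, and there is no ∂_2, so H_1 = Z.

H_0 = Z,  H_1 = Z.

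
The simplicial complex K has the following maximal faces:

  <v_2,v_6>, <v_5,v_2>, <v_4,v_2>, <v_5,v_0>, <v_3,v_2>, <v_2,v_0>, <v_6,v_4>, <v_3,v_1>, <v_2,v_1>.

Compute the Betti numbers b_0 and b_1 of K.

b_0 = 1, b_1 = 3.

Fix the vertex order v_0 < v_1 < v_2 < v_3 < v_4 < v_5 < v_6 and write every simplex with vertices in increasing order. Then dim K = 1 and the simplices of K are:

  0-simplices (7): [v_0], [v_1], [v_2], [v_3], [v_4], [v_5], [v_6]
  1-simplices (9): [v_0,v_2], [v_0,v_5], [v_1,v_2], [v_1,v_3], [v_2,v_3], [v_2,v_4], [v_2,v_5], [v_2,v_6], [v_4,v_6]

giving chain groups C_0 ≅ Z^7, C_1 ≅ Z^9.

The boundary map ∂_1: C_1 → C_0 sends each edge [p,q] (with p < q) to q − p.
The resulting 7×9 matrix has rank 6, and its Smith normal form has invariant factors (1,1,1,1,1,1).

From H_k ≅ ker(∂_k) / im(∂_{k+1}) we obtain:

  H_0: rank C_0 − rank ∂_1 = 7 − 6 = 1, and the invariant factors of ∂_1 are all 1, so H_0 ≅ Z.
  H_1: rank ker ∂_1 − rank ∂_2 = (9 − 6) − 0 = 3, and there is no ∂_2, so H_1 ≅ Z^3.

Hence the Betti numbers are b_0 = 1, b_1 = 3.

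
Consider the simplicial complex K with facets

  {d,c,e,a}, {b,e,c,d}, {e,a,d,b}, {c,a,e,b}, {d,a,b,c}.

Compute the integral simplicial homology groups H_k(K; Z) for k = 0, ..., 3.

H_0 = Z,  H_1 = 0,  H_2 = 0,  H_3 = Z.

Take the total order a < b < c < d < e on the vertex set. Then K (dimension 3) consists of the simplices:

  0-simplices (5): a, b, c, d, e
  1-simplices (10): ab, ac, ad, ae, bc, bd, be, cd, ce, de
  2-simplices (10): abc, abd, abe, acd, ace, ade, bcd, bce, bde, cde
  3-simplices (5): abcd, abce, abde, acde, bcde

Hence C_0 ≅ Z^5, C_1 ≅ Z^10, C_2 ≅ Z^10, C_3 ≅ Z^5.

∂_1: C_1 → C_0 sends each edge [p,q] (with p < q) to q − p. For instance
  ∂bc = c − b.
As a 5×10 matrix over Z this has rank 4, with invariant factors (1,1,1,1).

Boundary ∂_2: C_2 → C_1 acts by ∂[p,q,r] = [q,r] − [p,r] + [p,q]. For instance
  ∂ace = ce − ae + ac,
  ∂bce = ce − be + bc.
This gives a 10×10 integer matrix of rank 6; reducing to Smith normal form yields diagonal entries (1,1,1,1,1,1).

Boundary ∂_3: C_3 → C_2 sends each 3-simplex σ to the alternating sum Σ_i (−1)^i (σ with its i-th vertex removed). For instance
  ∂abde = bde − ade + abe − abd,
  ∂abce = bce − ace + abe − abc.
As a 10×5 matrix over Z this has rank 4, with invariant factors (1,1,1,1).

Computing H_k = (kernel of ∂_k) / (image of ∂_{k+1}):

  H_0: rank C_0 − rank ∂_1 = 5 − 4 = 1, and the invariant factors of ∂_1 are all 1, so H_0 = Z.
  H_1: rank ker ∂_1 − rank ∂_2 = (10 − 4) − 6 = 0, and the invariant factors of ∂_2 are all 1, so H_1 = 0.
  H_2: rank ker ∂_2 − rank ∂_3 = (10 − 6) − 4 = 0, and the invariant factors of ∂_3 are all 1, so H_2 = 0.
  H_3: rank ker ∂_3 − rank ∂_4 = (5 − 4) − 0 = 1, and there is no ∂_4, so H_3 = Z.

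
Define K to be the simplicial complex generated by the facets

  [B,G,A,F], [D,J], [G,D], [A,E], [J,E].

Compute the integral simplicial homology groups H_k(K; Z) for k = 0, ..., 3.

H_0 ≅ Z,  H_1 ≅ Z,  H_2 = 0,  H_3 = 0.

Order the vertices as A < B < D < E < F < G < J. Listing each simplex with vertices in this order, K has dimension 3 with simplices:

  0-simplices (7): A, B, D, E, F, G, J
  1-simplices (10): AB, AE, AF, AG, BF, BG, DG, DJ, EJ, FG
  2-simplices (4): ABF, ABG, AFG, BFG
  3-simplices (1): ABFG

giving chain groups C_0 ≅ Z^7, C_1 ≅ Z^10, C_2 ≅ Z^4, C_3 ≅ Z^1.

The boundary map ∂_1: C_1 → C_0 is given by ∂[p,q] = [q] − [p]. For instance
  ∂DJ = J − D.
The resulting 7×10 matrix has rank 6, and its Smith normal form has invariant factors (1,1,1,1,1,1).

∂_2: C_2 → C_1 acts by ∂[p,q,r] = [q,r] − [p,r] + [p,q]. For instance
  ∂AFG = FG − AG + AF,
  ∂ABF = BF − AF + AB.
The 10×4 boundary matrix has rank 3 and Smith normal form diag(1,1,1).

∂_3: C_3 → C_2 sends each 3-simplex σ to the alternating sum Σ_i (−1)^i (σ with its i-th vertex removed). For instance
  ∂ABFG = BFG − AFG + ABG − ABF.
The resulting 4×1 matrix has rank 1, and its Smith normal form has invariant factors (1).

From H_k ≅ ker(∂_k) / im(∂_{k+1}) we obtain:

  H_0: rank C_0 − rank ∂_1 = 7 − 6 = 1, and the invariant factors of ∂_1 are all 1, so H_0 = Z.
  H_1: rank ker ∂_1 − rank ∂_2 = (10 − 6) − 3 = 1, and the invariant factors of ∂_2 are all 1, so H_1 = Z.
  H_2: rank ker ∂_2 − rank ∂_3 = (4 − 3) − 1 = 0, and the invariant factors of ∂_3 are all 1, so H_2 = 0.
  H_3: rank ker ∂_3 − rank ∂_4 = (1 − 1) − 0 = 0, and there is no ∂_4, so H_3 = 0.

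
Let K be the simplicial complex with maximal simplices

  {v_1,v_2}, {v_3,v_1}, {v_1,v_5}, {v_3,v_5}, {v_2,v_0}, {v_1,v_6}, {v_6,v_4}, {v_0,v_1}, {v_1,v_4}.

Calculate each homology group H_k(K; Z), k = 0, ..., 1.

Take the total order v_0 < v_1 < v_2 < v_3 < v_4 < v_5 < v_6 on the vertex set. Then K (dimension 1) consists of the simplices:

  0-simplices (7): [v_0], [v_1], [v_2], [v_3], [v_4], [v_5], [v_6]
  1-simplices (9): [v_0,v_1], [v_0,v_2], [v_1,v_2], [v_1,v_3], [v_1,v_4], [v_1,v_5], [v_1,v_6], [v_3,v_5], [v_4,v_6]

Hence C_0 ≅ Z^7, C_1 ≅ Z^9.

The boundary map ∂_1: C_1 → C_0 sends each edge [p,q] (with p < q) to q − p. For instance
  ∂[v_1,v_2] = [v_2] − [v_1].
The resulting 7×9 matrix has rank 6, and its Smith normal form has invariant factors (1,1,1,1,1,1).

From H_k ≅ ker(∂_k) / im(∂_{k+1}) we obtain:

  H_0: rank C_0 − rank ∂_1 = 7 − 6 = 1, and the invariant factors of ∂_1 are all 1, so H_0 = Z.
  H_1: rank ker ∂_1 − rank ∂_2 = (9 − 6) − 0 = 3, and there is no ∂_2, so H_1 = Z^3.

As a check, the Euler characteristic is 7 − 9 = -2, which agrees with 1 − 3 = -2.

H_0 ≅ Z,  H_1 ≅ Z^3.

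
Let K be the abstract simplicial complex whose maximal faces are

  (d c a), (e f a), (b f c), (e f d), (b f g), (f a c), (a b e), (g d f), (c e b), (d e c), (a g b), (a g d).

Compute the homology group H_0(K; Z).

H_0 ≅ Z.

Take the total order a < b < c < d < e < f < g on the vertex set. Then K (dimension 2) consists of the simplices:

  0-simplices (7): a, b, c, d, e, f, g
  1-simplices (18): ab, ac, ad, ae, af, ag, bc, be, bf, bg, cd, ce, cf, de, df, dg, ef, fg
  2-simplices (12): abe, abg, acd, acf, adg, aef, bce, bcf, bfg, cde, def, dfg

giving chain groups C_0 ≅ Z^7, C_1 ≅ Z^18, C_2 ≅ Z^12.

∂_1: C_1 → C_0 is given by ∂[p,q] = [q] − [p]. For instance
  ∂ae = e − a.
This gives a 7×18 integer matrix of rank 6; reducing to Smith normal form yields diagonal entries (1,1,1,1,1,1).

The boundary map ∂_2: C_2 → C_1 acts by ∂[p,q,r] = [q,r] − [p,r] + [p,q]. For instance
  ∂adg = dg − ag + ad,
  ∂abe = be − ae + ab.
The resulting 18×12 matrix has rank 12, and its Smith normal form has invariant factors (1,1,1,1,1,1,1,1,1,1,1,2).

Now H_k = ker ∂_k / im ∂_{k+1}, so:

  H_0: rank C_0 − rank ∂_1 = 7 − 6 = 1, and the invariant factors of ∂_1 are all 1, so H_0 = Z.

(K is a triangulation of the real projective plane RP^2.)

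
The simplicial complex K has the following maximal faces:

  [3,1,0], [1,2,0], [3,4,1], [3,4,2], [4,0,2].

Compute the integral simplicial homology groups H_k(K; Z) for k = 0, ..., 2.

K has 5 vertices, 10 edges, 5 triangles.
rank ∂_0 = 0, rank ∂_1 = 4 ⇒ b_0 = 5 − 0 − 4 = 1; all invariant factors of ∂_1 are 1 so no torsion. So H_0 ≅ Z.
rank ∂_1 = 4, rank ∂_2 = 5 ⇒ b_1 = 10 − 4 − 5 = 1; all invariant factors of ∂_2 are 1 so no torsion. So H_1 ≅ Z.
rank ∂_2 = 5, rank ∂_3 = 0 ⇒ b_2 = 5 − 5 − 0 = 0. So H_2 ≅ 0.

H_0 ≅ Z,  H_1 ≅ Z,  H_2 = 0.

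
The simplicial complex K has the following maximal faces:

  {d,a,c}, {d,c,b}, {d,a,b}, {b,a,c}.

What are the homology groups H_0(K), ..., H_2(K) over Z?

H_0 ≅ Z,  H_1 = 0,  H_2 ≅ Z.

Fix the vertex order a < b < c < d and write every simplex with vertices in increasing order. Then dim K = 2 and the simplices of K are:

  0-simplices (4): a, b, c, d
  1-simplices (6): ab, ac, ad, bc, bd, cd
  2-simplices (4): abc, abd, acd, bcd

Hence C_0 ≅ Z^4, C_1 ≅ Z^6, C_2 ≅ Z^4.

The boundary map ∂_1: C_1 → C_0 is given by ∂[p,q] = [q] − [p].
This gives a 4×6 integer matrix of rank 3; reducing to Smith normal form yields diagonal entries (1,1,1).

The boundary map ∂_2: C_2 → C_1 sends each 2-simplex [p,q,r] to [q,r] − [p,r] + [p,q]. For instance
  ∂abc = bc − ac + ab,
  ∂abd = bd − ad + ab.
The 6×4 boundary matrix has rank 3 and Smith normal form diag(1,1,1).

From H_k ≅ ker(∂_k) / im(∂_{k+1}) we obtain:

  H_0: rank C_0 − rank ∂_1 = 4 − 3 = 1, and the invariant factors of ∂_1 are all 1, so H_0 = Z.
  H_1: rank ker ∂_1 − rank ∂_2 = (6 − 3) − 3 = 0, and the invariant factors of ∂_2 are all 1, so H_1 = 0.
  H_2: rank ker ∂_2 − rank ∂_3 = (4 − 3) − 0 = 1, and there is no ∂_3, so H_2 = Z.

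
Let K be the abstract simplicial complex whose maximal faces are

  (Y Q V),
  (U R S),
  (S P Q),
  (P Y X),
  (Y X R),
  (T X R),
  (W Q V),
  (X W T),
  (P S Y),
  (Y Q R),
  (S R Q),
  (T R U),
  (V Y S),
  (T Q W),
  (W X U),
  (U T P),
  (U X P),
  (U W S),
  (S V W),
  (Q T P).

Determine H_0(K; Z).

H_0 = Z.

Order the vertices as P < Q < R < S < T < U < V < W < X < Y. Listing each simplex with vertices in this order, K has dimension 2 with simplices:

  0-simplices (10): P, Q, R, S, T, U, V, W, X, Y
  1-simplices (30): PQ, PS, PT, PU, PX, PY, QR, QS, QT, QV, QW, QY, RS, RT, RU, RX, RY, SU, SV, SW, SY, TU, TW, TX, UW, UX, VW, VY, WX, XY
  2-simplices (20): PQS, PQT, PSY, PTU, PUX, PXY, QRS, QRY, QTW, QVW, QVY, RSU, RTU, RTX, RXY, SUW, SVW, SVY, TWX, UWX

Hence C_0 ≅ Z^10, C_1 ≅ Z^30, C_2 ≅ Z^20.

∂_1: C_1 → C_0 is given by ∂[p,q] = [q] − [p]. For instance
  ∂QT = T − Q.
The resulting 10×30 matrix has rank 9, and its Smith normal form has invariant factors (1,1,1,1,1,1,1,1,1).

Boundary ∂_2: C_2 → C_1 acts by ∂[p,q,r] = [q,r] − [p,r] + [p,q]. For instance
  ∂PQT = QT − PT + PQ,
  ∂RSU = SU − RU + RS.
The resulting 30×20 matrix has rank 20, and its Smith normal form has invariant factors (1,1,1,1,1,1,1,1,1,1,1,1,1,1,1,1,1,1,1,2).

Reading off H_k = ker ∂_k / im ∂_{k+1}:

  H_0: rank C_0 − rank ∂_1 = 10 − 9 = 1, and the invariant factors of ∂_1 are all 1, so H_0 = Z.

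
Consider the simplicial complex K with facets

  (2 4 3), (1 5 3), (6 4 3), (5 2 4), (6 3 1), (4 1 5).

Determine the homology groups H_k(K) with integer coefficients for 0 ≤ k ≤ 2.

H_0 ≅ Z,  H_1 ≅ Z,  H_2 = 0.

Take the total order 1 < 2 < 3 < 4 < 5 < 6 on the vertex set. Then K (dimension 2) consists of the simplices:

  0-simplices (6): [1], [2], [3], [4], [5], [6]
  1-simplices (12): [1,3], [1,4], [1,5], [1,6], [2,3], [2,4], [2,5], [3,4], [3,5], [3,6], [4,5], [4,6]
  2-simplices (6): [1,3,5], [1,3,6], [1,4,5], [2,3,4], [2,4,5], [3,4,6]

giving chain groups C_0 ≅ Z^6, C_1 ≅ Z^12, C_2 ≅ Z^6.

∂_1: C_1 → C_0 is given by ∂[p,q] = [q] − [p].
The resulting 6×12 matrix has rank 5, and its Smith normal form has invariant factors (1,1,1,1,1).

∂_2: C_2 → C_1 sends each 2-simplex [p,q,r] to [q,r] − [p,r] + [p,q]. For instance
  ∂[1,4,5] = [4,5] − [1,5] + [1,4],
  ∂[1,3,5] = [3,5] − [1,5] + [1,3].
The resulting 12×6 matrix has rank 6, and its Smith normal form has invariant factors (1,1,1,1,1,1).

Reading off H_k = ker ∂_k / im ∂_{k+1}:

  H_0: rank C_0 − rank ∂_1 = 6 − 5 = 1, and the invariant factors of ∂_1 are all 1, so H_0 = Z.
  H_1: rank ker ∂_1 − rank ∂_2 = (12 − 5) − 6 = 1, and the invariant factors of ∂_2 are all 1, so H_1 = Z.
  H_2: rank ker ∂_2 − rank ∂_3 = (6 − 6) − 0 = 0, and there is no ∂_3, so H_2 = 0.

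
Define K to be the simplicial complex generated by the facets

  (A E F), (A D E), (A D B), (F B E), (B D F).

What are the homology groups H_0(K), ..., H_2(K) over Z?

H_0 ≅ Z,  H_1 ≅ Z,  H_2 = 0.

Fix the vertex order A < B < D < E < F and write every simplex with vertices in increasing order. Then dim K = 2 and the simplices of K are:

  0-simplices (5): A, B, D, E, F
  1-simplices (10): AB, AD, AE, AF, BD, BE, BF, DE, DF, EF
  2-simplices (5): ABD, ADE, AEF, BDF, BEF

Hence C_0 ≅ Z^5, C_1 ≅ Z^10, C_2 ≅ Z^5.

The boundary map ∂_1: C_1 → C_0 is given by ∂[p,q] = [q] − [p].
As a 5×10 matrix over Z this has rank 4, with invariant factors (1,1,1,1).

∂_2: C_2 → C_1 acts by ∂[p,q,r] = [q,r] − [p,r] + [p,q]. For instance
  ∂ADE = DE − AE + AD,
  ∂BEF = EF − BF + BE.
As a 10×5 matrix over Z this has rank 5, with invariant factors (1,1,1,1,1).

Now H_k = ker ∂_k / im ∂_{k+1}, so:

  H_0: rank C_0 − rank ∂_1 = 5 − 4 = 1, and the invariant factors of ∂_1 are all 1, so H_0 = Z.
  H_1: rank ker ∂_1 − rank ∂_2 = (10 − 4) − 5 = 1, and the invariant factors of ∂_2 are all 1, so H_1 = Z.
  H_2: rank ker ∂_2 − rank ∂_3 = (5 − 5) − 0 = 0, and there is no ∂_3, so H_2 = 0.

(K is a triangulation of the Möbius band.)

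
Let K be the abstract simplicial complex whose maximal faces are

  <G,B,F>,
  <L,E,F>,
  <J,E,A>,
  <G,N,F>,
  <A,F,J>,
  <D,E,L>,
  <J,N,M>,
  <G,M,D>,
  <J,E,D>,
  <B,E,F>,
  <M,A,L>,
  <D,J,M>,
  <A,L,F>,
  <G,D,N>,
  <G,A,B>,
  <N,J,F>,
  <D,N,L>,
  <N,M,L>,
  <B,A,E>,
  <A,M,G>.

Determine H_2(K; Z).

K has 10 vertices, 30 edges, 20 triangles.
rank ∂_2 = 20, rank ∂_3 = 0 ⇒ b_2 = 20 − 20 − 0 = 0. So H_2 ≅ 0.

H_2 = 0.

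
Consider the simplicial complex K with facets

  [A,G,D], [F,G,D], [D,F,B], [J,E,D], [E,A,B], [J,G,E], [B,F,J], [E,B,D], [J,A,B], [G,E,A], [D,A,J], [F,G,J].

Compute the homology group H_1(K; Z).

H_1 = Z/2.

Fix the vertex order A < B < D < E < F < G < J and write every simplex with vertices in increasing order. Then dim K = 2 and the simplices of K are:

  0-simplices (7): A, B, D, E, F, G, J
  1-simplices (18): AB, AD, AE, AG, AJ, BD, BE, BF, BJ, DE, DF, DG, DJ, EG, EJ, FG, FJ, GJ
  2-simplices (12): ABE, ABJ, ADG, ADJ, AEG, BDE, BDF, BFJ, DEJ, DFG, EGJ, FGJ

so the chain groups are C_0 ≅ Z^7, C_1 ≅ Z^18, C_2 ≅ Z^12.

Boundary ∂_1: C_1 → C_0 sends each edge [p,q] (with p < q) to q − p. For instance
  ∂FG = G − F.
The resulting 7×18 matrix has rank 6, and its Smith normal form has invariant factors (1,1,1,1,1,1).

∂_2: C_2 → C_1 sends each 2-simplex [p,q,r] to [q,r] − [p,r] + [p,q]. For instance
  ∂ABJ = BJ − AJ + AB,
  ∂EGJ = GJ − EJ + EG.
The resulting 18×12 matrix has rank 12, and its Smith normal form has invariant factors (1,1,1,1,1,1,1,1,1,1,1,2).

From H_k ≅ ker(∂_k) / im(∂_{k+1}) we obtain:

  H_1: rank ker ∂_1 − rank ∂_2 = (18 − 6) − 12 = 0, and ∂_2 has invariant factor 2 > 1, so H_1 ≅ Z/2.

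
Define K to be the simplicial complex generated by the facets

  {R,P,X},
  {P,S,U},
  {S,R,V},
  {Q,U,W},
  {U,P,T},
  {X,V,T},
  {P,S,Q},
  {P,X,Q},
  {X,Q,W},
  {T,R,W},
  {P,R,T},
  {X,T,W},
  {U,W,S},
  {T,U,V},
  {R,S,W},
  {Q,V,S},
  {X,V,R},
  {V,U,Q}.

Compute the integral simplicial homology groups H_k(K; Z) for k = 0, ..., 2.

K has 9 vertices, 27 edges, 18 triangles.
rank ∂_0 = 0, rank ∂_1 = 8 ⇒ b_0 = 9 − 0 − 8 = 1; all invariant factors of ∂_1 are 1 so no torsion. So H_0 ≅ Z.
rank ∂_1 = 8, rank ∂_2 = 18 ⇒ b_1 = 27 − 8 − 18 = 1; ∂_2 has invariant factor(s) [2] giving torsion. So H_1 ≅ Z ⊕ Z/2.
rank ∂_2 = 18, rank ∂_3 = 0 ⇒ b_2 = 18 − 18 − 0 = 0. So H_2 ≅ 0.

H_0 = Z,  H_1 = Z ⊕ Z/2,  H_2 = 0.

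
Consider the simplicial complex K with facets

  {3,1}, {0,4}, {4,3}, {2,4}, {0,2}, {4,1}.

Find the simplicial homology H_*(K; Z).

H_0 = Z,  H_1 = Z^2.

Fix the vertex order 0 < 1 < 2 < 3 < 4 and write every simplex with vertices in increasing order. Then dim K = 1 and the simplices of K are:

  0-simplices (5): [0], [1], [2], [3], [4]
  1-simplices (6): [0,2], [0,4], [1,3], [1,4], [2,4], [3,4]

Hence C_0 ≅ Z^5, C_1 ≅ Z^6.

Boundary ∂_1: C_1 → C_0 maps an edge to its endpoints' difference, ∂[p,q] = q − p. For instance
  ∂[1,3] = [3] − [1].
The resulting 5×6 matrix has rank 4, and its Smith normal form has invariant factors (1,1,1,1).

From H_k ≅ ker(∂_k) / im(∂_{k+1}) we obtain:

  H_0: rank C_0 − rank ∂_1 = 5 − 4 = 1, and the invariant factors of ∂_1 are all 1, so H_0 = Z.
  H_1: rank ker ∂_1 − rank ∂_2 = (6 − 4) − 0 = 2, and there is no ∂_2, so H_1 = Z^2.

(K is a triangulation of a wedge of 2 circles.)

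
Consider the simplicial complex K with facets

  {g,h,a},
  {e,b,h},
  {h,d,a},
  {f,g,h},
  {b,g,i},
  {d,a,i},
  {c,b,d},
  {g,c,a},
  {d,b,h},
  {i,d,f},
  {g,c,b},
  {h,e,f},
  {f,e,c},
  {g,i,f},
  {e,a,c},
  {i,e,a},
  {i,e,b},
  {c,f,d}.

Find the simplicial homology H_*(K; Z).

H_0 ≅ Z,  H_1 ≅ Z^2,  H_2 ≅ Z.

Order the vertices as a < b < c < d < e < f < g < h < i. Listing each simplex with vertices in this order, K has dimension 2 with simplices:

  0-simplices (9): a, b, c, d, e, f, g, h, i
  1-simplices (27): ac, ad, ae, ag, ah, ai, bc, bd, be, bg, bh, bi, cd, ce, cf, cg, df, dh, di, ef, eh, ei, fg, fh, fi, gh, gi
  2-simplices (18): ace, acg, adh, adi, aei, agh, bcd, bcg, bdh, beh, bei, bgi, cdf, cef, dfi, efh, fgh, fgi

so the chain groups are C_0 ≅ Z^9, C_1 ≅ Z^27, C_2 ≅ Z^18.

The boundary map ∂_1: C_1 → C_0 maps an edge to its endpoints' difference, ∂[p,q] = q − p. For instance
  ∂ah = h − a.
This gives a 9×27 integer matrix of rank 8; reducing to Smith normal form yields diagonal entries (1,1,1,1,1,1,1,1).

Boundary ∂_2: C_2 → C_1 maps a triangle to the signed sum of its edges. For instance
  ∂cef = ef − cf + ce,
  ∂bei = ei − bi + be.
The resulting 27×18 matrix has rank 17, and its Smith normal form has invariant factors (1,1,1,1,1,1,1,1,1,1,1,1,1,1,1,1,1).

Computing H_k = (kernel of ∂_k) / (image of ∂_{k+1}):

  H_0: rank C_0 − rank ∂_1 = 9 − 8 = 1, and the invariant factors of ∂_1 are all 1, so H_0 = Z.
  H_1: rank ker ∂_1 − rank ∂_2 = (27 − 8) − 17 = 2, and the invariant factors of ∂_2 are all 1, so H_1 = Z^2.
  H_2: rank ker ∂_2 − rank ∂_3 = (18 − 17) − 0 = 1, and there is no ∂_3, so H_2 = Z.

(K is a triangulation of the torus T^2.)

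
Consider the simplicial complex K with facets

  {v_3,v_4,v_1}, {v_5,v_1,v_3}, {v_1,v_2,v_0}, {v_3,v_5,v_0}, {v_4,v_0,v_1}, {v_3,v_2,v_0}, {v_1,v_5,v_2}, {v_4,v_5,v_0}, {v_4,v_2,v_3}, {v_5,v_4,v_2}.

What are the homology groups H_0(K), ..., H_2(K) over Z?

K has 6 vertices, 15 edges, 10 triangles.
rank ∂_0 = 0, rank ∂_1 = 5 ⇒ b_0 = 6 − 0 − 5 = 1; all invariant factors of ∂_1 are 1 so no torsion. So H_0 = Z.
rank ∂_1 = 5, rank ∂_2 = 10 ⇒ b_1 = 15 − 5 − 10 = 0; ∂_2 has invariant factor(s) [2] giving torsion. So H_1 = Z/2.
rank ∂_2 = 10, rank ∂_3 = 0 ⇒ b_2 = 10 − 10 − 0 = 0. So H_2 = 0.

H_0 = Z,  H_1 = Z/2,  H_2 = 0.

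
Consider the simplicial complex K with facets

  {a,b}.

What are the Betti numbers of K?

We work with the vertex ordering a < b. The simplices of K, each written with vertices in increasing order, are:

  0-simplices (2): a, b
  1-simplices (1): ab

giving chain groups C_0 ≅ Z^2, C_1 ≅ Z^1.

The boundary map ∂_1: C_1 → C_0 is given by ∂[p,q] = [q] − [p]. For instance
  ∂ab = b − a.
This gives a 2×1 integer matrix of rank 1; reducing to Smith normal form yields diagonal entries (1).

Computing H_k = (kernel of ∂_k) / (image of ∂_{k+1}):

  H_0: rank C_0 − rank ∂_1 = 2 − 1 = 1, and the invariant factors of ∂_1 are all 1, so H_0 = Z.
  H_1: rank ker ∂_1 − rank ∂_2 = (1 − 1) − 0 = 0, and there is no ∂_2, so H_1 = 0.

(K is a triangulation of the 1-simplex.)

Hence the Betti numbers are b_0 = 1, b_1 = 0.

b_0 = 1, b_1 = 0.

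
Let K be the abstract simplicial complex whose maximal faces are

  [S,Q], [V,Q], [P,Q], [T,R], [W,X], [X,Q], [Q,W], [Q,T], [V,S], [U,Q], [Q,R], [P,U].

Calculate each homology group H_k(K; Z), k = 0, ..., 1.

H_0 ≅ Z,  H_1 ≅ Z^4.

Take the total order P < Q < R < S < T < U < V < W < X on the vertex set. Then K (dimension 1) consists of the simplices:

  0-simplices (9): P, Q, R, S, T, U, V, W, X
  1-simplices (12): PQ, PU, QR, QS, QT, QU, QV, QW, QX, RT, SV, WX

Hence C_0 ≅ Z^9, C_1 ≅ Z^12.

∂_1: C_1 → C_0 sends each edge [p,q] (with p < q) to q − p.
The resulting 9×12 matrix has rank 8, and its Smith normal form has invariant factors (1,1,1,1,1,1,1,1).

Computing H_k = (kernel of ∂_k) / (image of ∂_{k+1}):

  H_0: rank C_0 − rank ∂_1 = 9 − 8 = 1, and the invariant factors of ∂_1 are all 1, so H_0 ≅ Z.
  H_1: rank ker ∂_1 − rank ∂_2 = (12 − 8) − 0 = 4, and there is no ∂_2, so H_1 ≅ Z^4.

(K is a triangulation of a wedge of 4 circles.)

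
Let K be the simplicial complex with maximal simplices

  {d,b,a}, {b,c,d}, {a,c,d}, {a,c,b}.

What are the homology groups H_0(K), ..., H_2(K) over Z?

Order the vertices as a < b < c < d. Listing each simplex with vertices in this order, K has dimension 2 with simplices:

  0-simplices (4): a, b, c, d
  1-simplices (6): ab, ac, ad, bc, bd, cd
  2-simplices (4): abc, abd, acd, bcd

Hence C_0 ≅ Z^4, C_1 ≅ Z^6, C_2 ≅ Z^4.

∂_1: C_1 → C_0 maps an edge to its endpoints' difference, ∂[p,q] = q − p. For instance
  ∂bc = c − b.
As a 4×6 matrix over Z this has rank 3, with invariant factors (1,1,1).

∂_2: C_2 → C_1 maps a triangle to the signed sum of its edges. For instance
  ∂bcd = cd − bd + bc,
  ∂acd = cd − ad + ac.
The 6×4 boundary matrix has rank 3 and Smith normal form diag(1,1,1).

Reading off H_k = ker ∂_k / im ∂_{k+1}:

  H_0: rank C_0 − rank ∂_1 = 4 − 3 = 1, and the invariant factors of ∂_1 are all 1, so H_0 ≅ Z.
  H_1: rank ker ∂_1 − rank ∂_2 = (6 − 3) − 3 = 0, and the invariant factors of ∂_2 are all 1, so H_1 ≅ 0.
  H_2: rank ker ∂_2 − rank ∂_3 = (4 − 3) − 0 = 1, and there is no ∂_3, so H_2 ≅ Z.

As a check, the Euler characteristic is 4 − 6 + 4 = 2, which agrees with 1 − 0 + 1 = 2.

H_0 = Z,  H_1 = 0,  H_2 = Z.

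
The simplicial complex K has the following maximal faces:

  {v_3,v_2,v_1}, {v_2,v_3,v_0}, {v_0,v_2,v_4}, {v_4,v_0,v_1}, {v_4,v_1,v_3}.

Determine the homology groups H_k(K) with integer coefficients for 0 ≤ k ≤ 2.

Take the total order v_0 < v_1 < v_2 < v_3 < v_4 on the vertex set. Then K (dimension 2) consists of the simplices:

  0-simplices (5): [v_0], [v_1], [v_2], [v_3], [v_4]
  1-simplices (10): [v_0,v_1], [v_0,v_2], [v_0,v_3], [v_0,v_4], [v_1,v_2], [v_1,v_3], [v_1,v_4], [v_2,v_3], [v_2,v_4], [v_3,v_4]
  2-simplices (5): [v_0,v_1,v_4], [v_0,v_2,v_3], [v_0,v_2,v_4], [v_1,v_2,v_3], [v_1,v_3,v_4]

Hence C_0 ≅ Z^5, C_1 ≅ Z^10, C_2 ≅ Z^5.

∂_1: C_1 → C_0 sends each edge [p,q] (with p < q) to q − p. For instance
  ∂[v_1,v_4] = [v_4] − [v_1].
The 5×10 boundary matrix has rank 4 and Smith normal form diag(1,1,1,1).

∂_2: C_2 → C_1 sends each 2-simplex [p,q,r] to [q,r] − [p,r] + [p,q]. For instance
  ∂[v_0,v_1,v_4] = [v_1,v_4] − [v_0,v_4] + [v_0,v_1],
  ∂[v_1,v_3,v_4] = [v_3,v_4] − [v_1,v_4] + [v_1,v_3].
The 10×5 boundary matrix has rank 5 and Smith normal form diag(1,1,1,1,1).

Computing H_k = (kernel of ∂_k) / (image of ∂_{k+1}):

  H_0: rank C_0 − rank ∂_1 = 5 − 4 = 1, and the invariant factors of ∂_1 are all 1, so H_0 = Z.
  H_1: rank ker ∂_1 − rank ∂_2 = (10 − 4) − 5 = 1, and the invariant factors of ∂_2 are all 1, so H_1 = Z.
  H_2: rank ker ∂_2 − rank ∂_3 = (5 − 5) − 0 = 0, and there is no ∂_3, so H_2 = 0.

(K is a triangulation of the Möbius band.)

H_0 = Z,  H_1 = Z,  H_2 = 0.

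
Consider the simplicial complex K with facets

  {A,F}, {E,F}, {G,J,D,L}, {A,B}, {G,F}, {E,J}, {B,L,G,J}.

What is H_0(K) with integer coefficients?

Fix the vertex order A < B < D < E < F < G < J < L and write every simplex with vertices in increasing order. Then dim K = 3 and the simplices of K are:

  0-simplices (8): A, B, D, E, F, G, J, L
  1-simplices (14): AB, AF, BG, BJ, BL, DG, DJ, DL, EF, EJ, FG, GJ, GL, JL
  2-simplices (7): BGJ, BGL, BJL, DGJ, DGL, DJL, GJL
  3-simplices (2): BGJL, DGJL

giving chain groups C_0 ≅ Z^8, C_1 ≅ Z^14, C_2 ≅ Z^7, C_3 ≅ Z^2.

Boundary ∂_1: C_1 → C_0 is given by ∂[p,q] = [q] − [p]. For instance
  ∂DJ = J − D.
The resulting 8×14 matrix has rank 7, and its Smith normal form has invariant factors (1,1,1,1,1,1,1).

The boundary map ∂_2: C_2 → C_1 maps a triangle to the signed sum of its edges. For instance
  ∂DGL = GL − DL + DG,
  ∂BJL = JL − BL + BJ.
The resulting 14×7 matrix has rank 5, and its Smith normal form has invariant factors (1,1,1,1,1).

Boundary ∂_3: C_3 → C_2 sends each 3-simplex σ to the alternating sum Σ_i (−1)^i (σ with its i-th vertex removed). For instance
  ∂DGJL = GJL − DJL + DGL − DGJ,
  ∂BGJL = GJL − BJL + BGL − BGJ.
The 7×2 boundary matrix has rank 2 and Smith normal form diag(1,1).

Reading off H_k = ker ∂_k / im ∂_{k+1}:

  H_0: rank C_0 − rank ∂_1 = 8 − 7 = 1, and the invariant factors of ∂_1 are all 1, so H_0 ≅ Z.

H_0 = Z.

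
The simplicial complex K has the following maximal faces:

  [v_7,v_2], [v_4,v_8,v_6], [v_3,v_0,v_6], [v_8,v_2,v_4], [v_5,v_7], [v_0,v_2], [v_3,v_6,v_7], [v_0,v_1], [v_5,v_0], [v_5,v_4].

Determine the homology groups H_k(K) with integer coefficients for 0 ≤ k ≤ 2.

K has 9 vertices, 16 edges, 4 triangles.
rank ∂_0 = 0, rank ∂_1 = 8 ⇒ b_0 = 9 − 0 − 8 = 1; all invariant factors of ∂_1 are 1 so no torsion. So H_0 ≅ Z.
rank ∂_1 = 8, rank ∂_2 = 4 ⇒ b_1 = 16 − 8 − 4 = 4; all invariant factors of ∂_2 are 1 so no torsion. So H_1 ≅ Z^4.
rank ∂_2 = 4, rank ∂_3 = 0 ⇒ b_2 = 4 − 4 − 0 = 0. So H_2 ≅ 0.

H_0 = Z,  H_1 = Z^4,  H_2 = 0.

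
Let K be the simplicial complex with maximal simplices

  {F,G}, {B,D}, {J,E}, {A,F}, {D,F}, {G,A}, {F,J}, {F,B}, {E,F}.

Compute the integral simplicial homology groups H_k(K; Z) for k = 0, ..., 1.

H_0 = Z,  H_1 = Z^3.

Take the total order A < B < D < E < F < G < J on the vertex set. Then K (dimension 1) consists of the simplices:

  0-simplices (7): A, B, D, E, F, G, J
  1-simplices (9): AF, AG, BD, BF, DF, EF, EJ, FG, FJ

so the chain groups are C_0 ≅ Z^7, C_1 ≅ Z^9.

∂_1: C_1 → C_0 sends each edge [p,q] (with p < q) to q − p.
The 7×9 boundary matrix has rank 6 and Smith normal form diag(1,1,1,1,1,1).

Reading off H_k = ker ∂_k / im ∂_{k+1}:

  H_0: rank C_0 − rank ∂_1 = 7 − 6 = 1, and the invariant factors of ∂_1 are all 1, so H_0 ≅ Z.
  H_1: rank ker ∂_1 − rank ∂_2 = (9 − 6) − 0 = 3, and there is no ∂_2, so H_1 ≅ Z^3.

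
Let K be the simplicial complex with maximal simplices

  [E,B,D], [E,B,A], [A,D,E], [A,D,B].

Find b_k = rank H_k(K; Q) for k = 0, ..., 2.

Take the total order A < B < D < E on the vertex set. Then K (dimension 2) consists of the simplices:

  0-simplices (4): A, B, D, E
  1-simplices (6): AB, AD, AE, BD, BE, DE
  2-simplices (4): ABD, ABE, ADE, BDE

so the chain groups are C_0 ≅ Z^4, C_1 ≅ Z^6, C_2 ≅ Z^4.

Boundary ∂_1: C_1 → C_0 sends each edge [p,q] (with p < q) to q − p. For instance
  ∂BD = D − B.
The 4×6 boundary matrix has rank 3 and Smith normal form diag(1,1,1).

The boundary map ∂_2: C_2 → C_1 sends each 2-simplex [p,q,r] to [q,r] − [p,r] + [p,q]. For instance
  ∂BDE = DE − BE + BD,
  ∂ADE = DE − AE + AD.
The 6×4 boundary matrix has rank 3 and Smith normal form diag(1,1,1).

Computing H_k = (kernel of ∂_k) / (image of ∂_{k+1}):

  H_0: rank C_0 − rank ∂_1 = 4 − 3 = 1, and the invariant factors of ∂_1 are all 1, so H_0 ≅ Z.
  H_1: rank ker ∂_1 − rank ∂_2 = (6 − 3) − 3 = 0, and the invariant factors of ∂_2 are all 1, so H_1 ≅ 0.
  H_2: rank ker ∂_2 − rank ∂_3 = (4 − 3) − 0 = 1, and there is no ∂_3, so H_2 ≅ Z.

As a check, the Euler characteristic is 4 − 6 + 4 = 2, which agrees with 1 − 0 + 1 = 2.

Hence the Betti numbers are b_0 = 1, b_1 = 0, b_2 = 1.

b_0 = 1, b_1 = 0, b_2 = 1.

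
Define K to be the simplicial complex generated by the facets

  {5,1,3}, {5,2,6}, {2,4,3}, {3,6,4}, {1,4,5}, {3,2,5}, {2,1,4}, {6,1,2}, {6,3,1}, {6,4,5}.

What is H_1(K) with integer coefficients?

K has 6 vertices, 15 edges, 10 triangles.
rank ∂_1 = 5, rank ∂_2 = 10 ⇒ b_1 = 15 − 5 − 10 = 0; ∂_2 has invariant factor(s) [2] giving torsion. So H_1 ≅ Z/2.

H_1 = Z/2.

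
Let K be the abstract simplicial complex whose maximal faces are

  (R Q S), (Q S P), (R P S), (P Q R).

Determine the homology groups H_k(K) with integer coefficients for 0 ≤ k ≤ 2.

H_0 ≅ Z,  H_1 = 0,  H_2 ≅ Z.

Fix the vertex order P < Q < R < S and write every simplex with vertices in increasing order. Then dim K = 2 and the simplices of K are:

  0-simplices (4): P, Q, R, S
  1-simplices (6): PQ, PR, PS, QR, QS, RS
  2-simplices (4): PQR, PQS, PRS, QRS

Hence C_0 ≅ Z^4, C_1 ≅ Z^6, C_2 ≅ Z^4.

∂_1: C_1 → C_0 sends each edge [p,q] (with p < q) to q − p. For instance
  ∂PR = R − P.
The 4×6 boundary matrix has rank 3 and Smith normal form diag(1,1,1).

Boundary ∂_2: C_2 → C_1 sends each 2-simplex [p,q,r] to [q,r] − [p,r] + [p,q]. For instance
  ∂PQR = QR − PR + PQ,
  ∂PQS = QS − PS + PQ.
The resulting 6×4 matrix has rank 3, and its Smith normal form has invariant factors (1,1,1).

Computing H_k = (kernel of ∂_k) / (image of ∂_{k+1}):

  H_0: rank C_0 − rank ∂_1 = 4 − 3 = 1, and the invariant factors of ∂_1 are all 1, so H_0 ≅ Z.
  H_1: rank ker ∂_1 − rank ∂_2 = (6 − 3) − 3 = 0, and the invariant factors of ∂_2 are all 1, so H_1 ≅ 0.
  H_2: rank ker ∂_2 − rank ∂_3 = (4 − 3) − 0 = 1, and there is no ∂_3, so H_2 ≅ Z.

As a check, the Euler characteristic is 4 − 6 + 4 = 2, which agrees with 1 − 0 + 1 = 2.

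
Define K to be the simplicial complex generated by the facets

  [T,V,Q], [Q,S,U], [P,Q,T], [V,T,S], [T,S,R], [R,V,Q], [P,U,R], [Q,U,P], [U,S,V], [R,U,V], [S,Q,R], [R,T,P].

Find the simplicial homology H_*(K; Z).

H_0 ≅ Z,  H_1 ≅ Z/2Z,  H_2 = 0.

Order the vertices as P < Q < R < S < T < U < V. Listing each simplex with vertices in this order, K has dimension 2 with simplices:

  0-simplices (7): P, Q, R, S, T, U, V
  1-simplices (18): PQ, PR, PT, PU, QR, QS, QT, QU, QV, RS, RT, RU, RV, ST, SU, SV, TV, UV
  2-simplices (12): PQT, PQU, PRT, PRU, QRS, QRV, QSU, QTV, RST, RUV, STV, SUV

Hence C_0 ≅ Z^7, C_1 ≅ Z^18, C_2 ≅ Z^12.

∂_1: C_1 → C_0 sends each edge [p,q] (with p < q) to q − p. For instance
  ∂SU = U − S.
As a 7×18 matrix over Z this has rank 6, with invariant factors (1,1,1,1,1,1).

∂_2: C_2 → C_1 acts by ∂[p,q,r] = [q,r] − [p,r] + [p,q]. For instance
  ∂RUV = UV − RV + RU,
  ∂QRV = RV − QV + QR.
This gives a 18×12 integer matrix of rank 12; reducing to Smith normal form yields diagonal entries (1,1,1,1,1,1,1,1,1,1,1,2).

From H_k ≅ ker(∂_k) / im(∂_{k+1}) we obtain:

  H_0: rank C_0 − rank ∂_1 = 7 − 6 = 1, and the invariant factors of ∂_1 are all 1, so H_0 ≅ Z.
  H_1: rank ker ∂_1 − rank ∂_2 = (18 − 6) − 12 = 0, and ∂_2 has invariant factor 2 > 1, so H_1 ≅ Z/2Z.
  H_2: rank ker ∂_2 − rank ∂_3 = (12 − 12) − 0 = 0, and there is no ∂_3, so H_2 ≅ 0.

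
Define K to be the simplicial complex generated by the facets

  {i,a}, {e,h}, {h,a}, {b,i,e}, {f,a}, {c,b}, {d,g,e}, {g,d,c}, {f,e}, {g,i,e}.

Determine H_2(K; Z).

Order the vertices as a < b < c < d < e < f < g < h < i. Listing each simplex with vertices in this order, K has dimension 2 with simplices:

  0-simplices (9): a, b, c, d, e, f, g, h, i
  1-simplices (15): af, ah, ai, bc, be, bi, cd, cg, de, dg, ef, eg, eh, ei, gi
  2-simplices (4): bei, cdg, deg, egi

so the chain groups are C_0 ≅ Z^9, C_1 ≅ Z^15, C_2 ≅ Z^4.

∂_1: C_1 → C_0 maps an edge to its endpoints' difference, ∂[p,q] = q − p.
The resulting 9×15 matrix has rank 8, and its Smith normal form has invariant factors (1,1,1,1,1,1,1,1).

∂_2: C_2 → C_1 acts by ∂[p,q,r] = [q,r] − [p,r] + [p,q]. For instance
  ∂egi = gi − ei + eg,
  ∂bei = ei − bi + be.
This gives a 15×4 integer matrix of rank 4; reducing to Smith normal form yields diagonal entries (1,1,1,1).

Reading off H_k = ker ∂_k / im ∂_{k+1}:

  H_2: rank ker ∂_2 − rank ∂_3 = (4 − 4) − 0 = 0, and there is no ∂_3, so H_2 ≅ 0.

H_2 = 0.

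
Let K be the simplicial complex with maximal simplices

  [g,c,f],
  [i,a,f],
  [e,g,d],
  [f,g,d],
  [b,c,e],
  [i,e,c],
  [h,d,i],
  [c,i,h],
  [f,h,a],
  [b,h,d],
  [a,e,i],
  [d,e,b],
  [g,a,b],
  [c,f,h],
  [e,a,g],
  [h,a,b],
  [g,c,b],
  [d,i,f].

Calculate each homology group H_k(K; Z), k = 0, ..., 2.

H_0 = Z,  H_1 = Z ⊕ Z/2,  H_2 = 0.

We work with the vertex ordering a < b < c < d < e < f < g < h < i. The simplices of K, each written with vertices in increasing order, are:

  0-simplices (9): a, b, c, d, e, f, g, h, i
  1-simplices (27): ab, ae, af, ag, ah, ai, bc, bd, be, bg, bh, ce, cf, cg, ch, ci, de, df, dg, dh, di, eg, ei, fg, fh, fi, hi
  2-simplices (18): abg, abh, aeg, aei, afh, afi, bce, bcg, bde, bdh, cei, cfg, cfh, chi, deg, dfg, dfi, dhi

giving chain groups C_0 ≅ Z^9, C_1 ≅ Z^27, C_2 ≅ Z^18.

∂_1: C_1 → C_0 maps an edge to its endpoints' difference, ∂[p,q] = q − p. For instance
  ∂ae = e − a.
This gives a 9×27 integer matrix of rank 8; reducing to Smith normal form yields diagonal entries (1,1,1,1,1,1,1,1).

The boundary map ∂_2: C_2 → C_1 maps a triangle to the signed sum of its edges. For instance
  ∂dfi = fi − di + df,
  ∂bce = ce − be + bc.
The resulting 27×18 matrix has rank 18, and its Smith normal form has invariant factors (1,1,1,1,1,1,1,1,1,1,1,1,1,1,1,1,1,2).

Now H_k = ker ∂_k / im ∂_{k+1}, so:

  H_0: rank C_0 − rank ∂_1 = 9 − 8 = 1, and the invariant factors of ∂_1 are all 1, so H_0 = Z.
  H_1: rank ker ∂_1 − rank ∂_2 = (27 − 8) − 18 = 1, and ∂_2 has invariant factor 2 > 1, so H_1 = Z ⊕ Z/2.
  H_2: rank ker ∂_2 − rank ∂_3 = (18 − 18) − 0 = 0, and there is no ∂_3, so H_2 = 0.

As a check, the Euler characteristic is 9 − 27 + 18 = 0, which agrees with 1 − 1 + 0 = 0.
(K is a triangulation of the Klein bottle.)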